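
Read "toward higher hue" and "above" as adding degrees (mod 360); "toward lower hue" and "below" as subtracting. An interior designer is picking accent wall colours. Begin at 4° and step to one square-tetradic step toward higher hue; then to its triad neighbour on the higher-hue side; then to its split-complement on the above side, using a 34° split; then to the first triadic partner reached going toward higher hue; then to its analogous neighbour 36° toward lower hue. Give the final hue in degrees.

square ↑ +90°: 4 + 90 = 94°
triadic ↑ +120°: 94 + 120 = 214°
split-comp 34° ↑ +214°: 214 + 214 = 428 → 428 − 360 = 68°
triadic ↑ +120°: 68 + 120 = 188°
analog 36° ↓ −36°: 188 − 36 = 152°

152°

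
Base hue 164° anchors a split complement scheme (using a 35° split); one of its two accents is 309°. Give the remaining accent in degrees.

Split-complementary hues sit 35° either side of the complement.
Complement of the base 164°: 164 + 180 = 344°
The given accent 309° is 35° one side of 344°; the other accent sits 35° the other side: 344 + 35 = 379 → 379 − 360 = 19°

19°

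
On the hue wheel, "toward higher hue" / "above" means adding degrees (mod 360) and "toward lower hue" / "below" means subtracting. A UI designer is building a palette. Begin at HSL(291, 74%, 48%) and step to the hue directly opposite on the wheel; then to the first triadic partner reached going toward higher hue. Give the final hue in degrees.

complement +180°: 291 + 180 = 471 → 471 − 360 = 111°
triadic ↑ +120°: 111 + 120 = 231°

231°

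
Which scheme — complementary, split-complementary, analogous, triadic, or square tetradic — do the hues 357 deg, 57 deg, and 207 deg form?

Sort the hues: 57°, 207°, 357°.
Successive gaps around the wheel: 150°, 150°, 60°.
Two 150° gaps and one 60° gap — a base hue opposite a pair of accents 30° either side of its complement — is the split-complementary pattern.

split-complementary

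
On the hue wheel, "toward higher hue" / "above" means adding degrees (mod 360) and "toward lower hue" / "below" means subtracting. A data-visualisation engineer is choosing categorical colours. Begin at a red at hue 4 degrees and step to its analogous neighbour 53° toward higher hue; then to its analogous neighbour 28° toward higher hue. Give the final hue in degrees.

85°

4 + 53 = 57°   (analog 53° ↑)
57 + 28 = 85°   (analog 28° ↑)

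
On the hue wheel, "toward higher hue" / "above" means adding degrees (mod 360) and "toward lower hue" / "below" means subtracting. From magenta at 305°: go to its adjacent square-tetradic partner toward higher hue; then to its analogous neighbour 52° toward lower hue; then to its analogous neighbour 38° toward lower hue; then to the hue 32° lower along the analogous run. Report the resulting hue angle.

273°

square ↑ +90°: 305 + 90 = 395 → 395 − 360 = 35°
analog 52° ↓ −52°: 35 − 52 = -17 → -17 + 360 = 343°
analog 38° ↓ −38°: 343 − 38 = 305°
analog 32° ↓ −32°: 305 − 32 = 273°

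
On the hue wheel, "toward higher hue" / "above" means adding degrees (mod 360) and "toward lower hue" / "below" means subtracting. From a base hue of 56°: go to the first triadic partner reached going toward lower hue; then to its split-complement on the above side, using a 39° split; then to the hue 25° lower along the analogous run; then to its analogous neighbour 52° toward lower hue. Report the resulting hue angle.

78°

−120° (triadic ↓): 56 − 120 = -64 → -64 + 360 = 296°
+219° (split-comp 39° ↑): 296 + 219 = 515 → 515 − 360 = 155°
−25° (analog 25° ↓): 155 − 25 = 130°
−52° (analog 52° ↓): 130 − 52 = 78°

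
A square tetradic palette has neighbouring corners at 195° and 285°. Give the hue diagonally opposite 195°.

15°

A square tetradic scheme places four hues 90° apart; opposite corners are 180° apart.
195 + 180 = 375 → 375 − 360 = 15°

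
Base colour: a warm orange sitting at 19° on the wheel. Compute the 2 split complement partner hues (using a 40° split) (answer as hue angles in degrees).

159° and 239°

Complement of 19°: 19 + 180 = 199°
199 − 40 = 159°
199 + 40 = 239°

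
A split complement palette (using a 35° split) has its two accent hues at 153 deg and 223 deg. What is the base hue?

The accents sit 35° either side of the complement, so the complement is their short-arc midpoint on the wheel.
Short-arc midpoint of 153° and 223°: 188°.
Base is 180° from the complement: 188 − 180 = 8°

8°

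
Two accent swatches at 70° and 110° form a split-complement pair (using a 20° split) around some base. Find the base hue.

The accents sit 20° either side of the complement, so the complement is their short-arc midpoint on the wheel.
Short-arc midpoint of 70° and 110°: 90°.
Base is 180° from the complement: 90 − 180 = -90 → -90 + 360 = 270°

270°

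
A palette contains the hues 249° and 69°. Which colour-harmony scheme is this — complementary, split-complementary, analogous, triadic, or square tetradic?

complementary

Sort the hues: 69°, 249°.
Successive gaps around the wheel: 180°, 180°.
Two hues 180° apart are complementary.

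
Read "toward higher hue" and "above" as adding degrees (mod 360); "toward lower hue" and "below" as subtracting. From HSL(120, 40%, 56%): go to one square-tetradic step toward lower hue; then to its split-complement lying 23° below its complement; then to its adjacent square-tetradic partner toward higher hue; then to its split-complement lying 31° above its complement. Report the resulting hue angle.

128°

120 − 90 = 30°   (square ↓)
30 + 157 = 187°   (split-comp 23° ↓)
187 + 90 = 277°   (square ↑)
277 + 211 = 488 → 488 − 360 = 128°   (split-comp 31° ↑)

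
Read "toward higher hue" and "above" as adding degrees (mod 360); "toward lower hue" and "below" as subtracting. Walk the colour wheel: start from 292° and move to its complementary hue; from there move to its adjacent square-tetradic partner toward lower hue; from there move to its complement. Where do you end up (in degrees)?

292 + 180 = 472 → 472 − 360 = 112°   (complement)
112 − 90 = 22°   (square ↓)
22 + 180 = 202°   (complement)

202°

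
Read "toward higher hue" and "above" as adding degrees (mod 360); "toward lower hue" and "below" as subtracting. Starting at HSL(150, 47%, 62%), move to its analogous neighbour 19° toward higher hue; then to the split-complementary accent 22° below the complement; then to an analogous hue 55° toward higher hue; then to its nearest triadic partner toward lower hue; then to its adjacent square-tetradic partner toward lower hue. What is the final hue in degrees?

+19° (analog 19° ↑): 150 + 19 = 169°
+158° (split-comp 22° ↓): 169 + 158 = 327°
+55° (analog 55° ↑): 327 + 55 = 382 → 382 − 360 = 22°
−120° (triadic ↓): 22 − 120 = -98 → -98 + 360 = 262°
−90° (square ↓): 262 − 90 = 172°

172°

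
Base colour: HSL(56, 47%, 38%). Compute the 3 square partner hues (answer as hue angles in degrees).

146°, 236° and 326°

A square tetradic scheme places four hues every 90°.
56 + 90 = 146°
56 + 180 = 236°
56 + 270 = 326°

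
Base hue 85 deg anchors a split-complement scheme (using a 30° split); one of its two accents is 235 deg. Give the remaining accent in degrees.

295°

Split-complementary hues sit 30° either side of the complement.
Complement of the base 85°: 85 + 180 = 265°
The given accent 235° is 30° one side of 265°; the other accent sits 30° the other side: 265 + 30 = 295°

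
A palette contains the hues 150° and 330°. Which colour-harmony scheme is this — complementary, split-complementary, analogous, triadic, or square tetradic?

Sort the hues: 150°, 330°.
Successive gaps around the wheel: 180°, 180°.
Two hues 180° apart are complementary.

complementary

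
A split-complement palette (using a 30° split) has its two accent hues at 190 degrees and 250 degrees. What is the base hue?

The accents sit 30° either side of the complement, so the complement is their short-arc midpoint on the wheel.
Short-arc midpoint of 190° and 250°: 220°.
Base is 180° from the complement: 220 − 180 = 40°

40°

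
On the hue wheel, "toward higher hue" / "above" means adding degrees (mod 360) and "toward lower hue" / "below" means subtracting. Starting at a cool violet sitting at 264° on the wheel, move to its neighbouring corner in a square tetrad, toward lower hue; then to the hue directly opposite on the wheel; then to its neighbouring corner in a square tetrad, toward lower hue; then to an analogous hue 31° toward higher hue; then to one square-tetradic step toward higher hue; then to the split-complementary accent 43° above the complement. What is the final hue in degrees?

248°

square ↓ −90°: 264 − 90 = 174°
complement +180°: 174 + 180 = 354°
square ↓ −90°: 354 − 90 = 264°
analog 31° ↑ +31°: 264 + 31 = 295°
square ↑ +90°: 295 + 90 = 385 → 385 − 360 = 25°
split-comp 43° ↑ +223°: 25 + 223 = 248°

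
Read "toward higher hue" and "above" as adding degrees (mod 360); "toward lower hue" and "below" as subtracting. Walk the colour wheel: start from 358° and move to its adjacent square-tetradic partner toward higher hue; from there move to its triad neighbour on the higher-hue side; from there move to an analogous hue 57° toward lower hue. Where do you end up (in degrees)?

151°

358 + 90 = 448 → 448 − 360 = 88°   (square ↑)
88 + 120 = 208°   (triadic ↑)
208 − 57 = 151°   (analog 57° ↓)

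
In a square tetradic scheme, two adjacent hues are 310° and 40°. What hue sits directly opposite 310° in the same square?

130°

A square tetradic scheme places four hues 90° apart; opposite corners are 180° apart.
310 + 180 = 490 → 490 − 360 = 130°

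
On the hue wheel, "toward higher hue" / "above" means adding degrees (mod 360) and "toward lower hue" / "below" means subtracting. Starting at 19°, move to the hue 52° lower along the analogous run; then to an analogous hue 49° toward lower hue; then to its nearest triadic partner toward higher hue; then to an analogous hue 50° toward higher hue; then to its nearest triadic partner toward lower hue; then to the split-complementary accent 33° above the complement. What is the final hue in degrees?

19 − 52 = -33 → -33 + 360 = 327°   (analog 52° ↓)
327 − 49 = 278°   (analog 49° ↓)
278 + 120 = 398 → 398 − 360 = 38°   (triadic ↑)
38 + 50 = 88°   (analog 50° ↑)
88 − 120 = -32 → -32 + 360 = 328°   (triadic ↓)
328 + 213 = 541 → 541 − 360 = 181°   (split-comp 33° ↑)

181°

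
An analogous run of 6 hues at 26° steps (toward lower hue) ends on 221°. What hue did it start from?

5 steps of 26° (toward lower hue) give a net shift of −130°.
Start = end − shift: 221 + 130 = 351°

351°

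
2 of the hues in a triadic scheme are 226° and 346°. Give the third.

106°

A triad places three hues 120° apart.
The full set through 226° is {106°, 226°, 346°}.
Given {226°, 346°}, the missing hue is 106°.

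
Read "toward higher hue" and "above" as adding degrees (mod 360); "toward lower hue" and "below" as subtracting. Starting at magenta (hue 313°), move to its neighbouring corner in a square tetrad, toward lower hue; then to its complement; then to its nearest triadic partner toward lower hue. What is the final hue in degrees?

313 − 90 = 223°   (square ↓)
223 + 180 = 403 → 403 − 360 = 43°   (complement)
43 − 120 = -77 → -77 + 360 = 283°   (triadic ↓)

283°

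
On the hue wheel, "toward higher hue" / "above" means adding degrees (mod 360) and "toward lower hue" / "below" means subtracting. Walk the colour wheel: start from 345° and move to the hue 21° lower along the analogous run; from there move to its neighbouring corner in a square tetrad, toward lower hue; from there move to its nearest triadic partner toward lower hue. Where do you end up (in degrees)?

114°

analog 21° ↓ −21°: 345 − 21 = 324°
square ↓ −90°: 324 − 90 = 234°
triadic ↓ −120°: 234 − 120 = 114°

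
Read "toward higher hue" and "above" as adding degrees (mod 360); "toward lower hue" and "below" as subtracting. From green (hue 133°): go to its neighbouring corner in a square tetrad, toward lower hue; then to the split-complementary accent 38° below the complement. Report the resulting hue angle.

133 − 90 = 43°   (square ↓)
43 + 142 = 185°   (split-comp 38° ↓)

185°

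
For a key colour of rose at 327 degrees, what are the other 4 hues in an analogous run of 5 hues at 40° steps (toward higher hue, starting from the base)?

Analogous hues sit every 40° along the wheel.
327 + 40 = 367 → 367 − 360 = 7°
327 + 80 = 407 → 407 − 360 = 47°
327 + 120 = 447 → 447 − 360 = 87°
327 + 160 = 487 → 487 − 360 = 127°

7°, 47°, 87°, 127°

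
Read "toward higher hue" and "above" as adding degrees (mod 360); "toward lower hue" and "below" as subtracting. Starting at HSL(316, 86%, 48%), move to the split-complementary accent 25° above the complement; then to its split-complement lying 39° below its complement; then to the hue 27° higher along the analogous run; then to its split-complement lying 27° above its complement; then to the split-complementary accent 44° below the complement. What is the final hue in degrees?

312°

+205° (split-comp 25° ↑): 316 + 205 = 521 → 521 − 360 = 161°
+141° (split-comp 39° ↓): 161 + 141 = 302°
+27° (analog 27° ↑): 302 + 27 = 329°
+207° (split-comp 27° ↑): 329 + 207 = 536 → 536 − 360 = 176°
+136° (split-comp 44° ↓): 176 + 136 = 312°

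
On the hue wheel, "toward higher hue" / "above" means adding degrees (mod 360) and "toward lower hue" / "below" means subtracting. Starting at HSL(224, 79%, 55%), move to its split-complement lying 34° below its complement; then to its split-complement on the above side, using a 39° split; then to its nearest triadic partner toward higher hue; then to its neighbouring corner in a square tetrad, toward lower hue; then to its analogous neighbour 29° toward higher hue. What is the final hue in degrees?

288°

224 + 146 = 370 → 370 − 360 = 10°   (split-comp 34° ↓)
10 + 219 = 229°   (split-comp 39° ↑)
229 + 120 = 349°   (triadic ↑)
349 − 90 = 259°   (square ↓)
259 + 29 = 288°   (analog 29° ↑)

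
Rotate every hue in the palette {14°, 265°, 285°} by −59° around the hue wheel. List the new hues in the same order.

14 − 59 = -45 → -45 + 360 = 315°
265 − 59 = 206°
285 − 59 = 226°

315°, 206°, 226°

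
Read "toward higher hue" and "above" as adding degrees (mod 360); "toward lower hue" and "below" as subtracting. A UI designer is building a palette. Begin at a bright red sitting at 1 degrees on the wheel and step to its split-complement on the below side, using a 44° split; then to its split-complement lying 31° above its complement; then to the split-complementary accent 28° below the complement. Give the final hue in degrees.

1 + 136 = 137°   (split-comp 44° ↓)
137 + 211 = 348°   (split-comp 31° ↑)
348 + 152 = 500 → 500 − 360 = 140°   (split-comp 28° ↓)

140°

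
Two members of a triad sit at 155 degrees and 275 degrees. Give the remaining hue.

35°

A triad spaces three hues 120° apart.
The full set is {35°, 155°, 275°}.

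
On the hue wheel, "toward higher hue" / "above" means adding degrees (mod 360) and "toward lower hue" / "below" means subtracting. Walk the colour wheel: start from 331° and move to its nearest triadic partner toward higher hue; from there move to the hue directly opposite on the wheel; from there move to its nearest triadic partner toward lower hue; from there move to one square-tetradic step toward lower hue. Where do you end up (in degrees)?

61°

triadic ↑ +120°: 331 + 120 = 451 → 451 − 360 = 91°
complement +180°: 91 + 180 = 271°
triadic ↓ −120°: 271 − 120 = 151°
square ↓ −90°: 151 − 90 = 61°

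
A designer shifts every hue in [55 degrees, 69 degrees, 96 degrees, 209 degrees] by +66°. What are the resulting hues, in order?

121°, 135°, 162°, 275°

55 + 66 = 121°
69 + 66 = 135°
96 + 66 = 162°
209 + 66 = 275°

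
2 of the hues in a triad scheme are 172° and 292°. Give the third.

52°

A triad places three hues 120° apart.
The full set through 172° is {52°, 172°, 292°}.
Given {172°, 292°}, the missing hue is 52°.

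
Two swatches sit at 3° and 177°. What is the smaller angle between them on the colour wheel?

|3 − 177| = 174.
174 ≤ 180, so the shorter arc is 174°.

174°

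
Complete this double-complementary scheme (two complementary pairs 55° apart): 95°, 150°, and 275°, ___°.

A rectangular tetradic uses two complementary pairs 55° apart: offsets 0°, 55°, 180°, 235°.
Among {95°, 150°, 275°}, 275° and 95° are a 180° pair.
The remaining hue 150° needs its own complement: 150 + 180 = 330°

330°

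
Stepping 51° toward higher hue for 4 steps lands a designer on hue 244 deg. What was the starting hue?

4 steps of 51° (toward higher hue) give a net shift of +204°.
Start = end − shift: 244 − 204 = 40°

40°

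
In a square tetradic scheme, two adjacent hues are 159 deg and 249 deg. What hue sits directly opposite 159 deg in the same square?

A square tetradic scheme places four hues 90° apart; opposite corners are 180° apart.
159 + 180 = 339°

339°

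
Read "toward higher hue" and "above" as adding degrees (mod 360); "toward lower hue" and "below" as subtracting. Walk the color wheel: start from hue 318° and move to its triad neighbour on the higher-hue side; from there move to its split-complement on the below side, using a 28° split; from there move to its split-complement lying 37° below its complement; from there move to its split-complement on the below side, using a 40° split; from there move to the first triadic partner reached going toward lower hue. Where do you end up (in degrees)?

triadic ↑ +120°: 318 + 120 = 438 → 438 − 360 = 78°
split-comp 28° ↓ +152°: 78 + 152 = 230°
split-comp 37° ↓ +143°: 230 + 143 = 373 → 373 − 360 = 13°
split-comp 40° ↓ +140°: 13 + 140 = 153°
triadic ↓ −120°: 153 − 120 = 33°

33°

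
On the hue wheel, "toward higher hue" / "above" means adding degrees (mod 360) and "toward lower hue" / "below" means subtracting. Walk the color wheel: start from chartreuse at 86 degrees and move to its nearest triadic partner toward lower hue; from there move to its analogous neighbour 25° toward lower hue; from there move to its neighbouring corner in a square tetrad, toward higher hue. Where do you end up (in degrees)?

31°

triadic ↓ −120°: 86 − 120 = -34 → -34 + 360 = 326°
analog 25° ↓ −25°: 326 − 25 = 301°
square ↑ +90°: 301 + 90 = 391 → 391 − 360 = 31°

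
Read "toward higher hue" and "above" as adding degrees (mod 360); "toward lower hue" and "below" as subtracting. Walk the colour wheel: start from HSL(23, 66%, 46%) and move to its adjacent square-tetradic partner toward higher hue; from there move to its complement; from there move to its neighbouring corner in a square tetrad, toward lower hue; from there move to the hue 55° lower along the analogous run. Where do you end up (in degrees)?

148°

+90° (square ↑): 23 + 90 = 113°
+180° (complement): 113 + 180 = 293°
−90° (square ↓): 293 − 90 = 203°
−55° (analog 55° ↓): 203 − 55 = 148°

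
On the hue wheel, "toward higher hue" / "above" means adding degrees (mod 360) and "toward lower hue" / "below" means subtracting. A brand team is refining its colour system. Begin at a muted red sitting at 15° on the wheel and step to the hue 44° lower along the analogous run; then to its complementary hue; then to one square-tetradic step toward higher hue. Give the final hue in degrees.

241°

15 − 44 = -29 → -29 + 360 = 331°   (analog 44° ↓)
331 + 180 = 511 → 511 − 360 = 151°   (complement)
151 + 90 = 241°   (square ↑)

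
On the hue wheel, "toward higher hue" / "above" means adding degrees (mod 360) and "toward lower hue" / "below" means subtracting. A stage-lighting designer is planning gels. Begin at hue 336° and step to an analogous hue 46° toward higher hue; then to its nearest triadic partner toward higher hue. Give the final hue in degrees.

142°

+46° (analog 46° ↑): 336 + 46 = 382 → 382 − 360 = 22°
+120° (triadic ↑): 22 + 120 = 142°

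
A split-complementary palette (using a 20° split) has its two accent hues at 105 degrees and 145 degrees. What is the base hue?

305°

The accents sit 20° either side of the complement, so the complement is their short-arc midpoint on the wheel.
Short-arc midpoint of 105° and 145°: 125°.
Base is 180° from the complement: 125 − 180 = -55 → -55 + 360 = 305°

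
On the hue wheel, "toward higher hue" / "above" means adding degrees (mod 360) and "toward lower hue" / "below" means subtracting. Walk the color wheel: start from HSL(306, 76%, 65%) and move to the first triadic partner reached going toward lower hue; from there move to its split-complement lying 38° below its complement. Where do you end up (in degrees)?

328°

triadic ↓ −120°: 306 − 120 = 186°
split-comp 38° ↓ +142°: 186 + 142 = 328°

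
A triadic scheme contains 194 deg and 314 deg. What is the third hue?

A triad spaces three hues 120° apart.
The full set is {74°, 194°, 314°}.

74°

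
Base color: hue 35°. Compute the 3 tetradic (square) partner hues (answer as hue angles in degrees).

125°, 215°, and 305°

A square tetradic scheme places four hues every 90°.
35 + 90 = 125°
35 + 180 = 215°
35 + 270 = 305°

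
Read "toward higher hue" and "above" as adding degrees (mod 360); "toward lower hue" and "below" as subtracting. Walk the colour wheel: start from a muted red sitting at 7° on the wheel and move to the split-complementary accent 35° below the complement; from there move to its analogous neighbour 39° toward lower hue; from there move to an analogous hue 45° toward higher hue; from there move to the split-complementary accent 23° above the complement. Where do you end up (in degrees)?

1°

+145° (split-comp 35° ↓): 7 + 145 = 152°
−39° (analog 39° ↓): 152 − 39 = 113°
+45° (analog 45° ↑): 113 + 45 = 158°
+203° (split-comp 23° ↑): 158 + 203 = 361 → 361 − 360 = 1°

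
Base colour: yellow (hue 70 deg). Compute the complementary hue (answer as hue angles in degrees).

250°

The complement sits 180° across the wheel.
70 + 180 = 250°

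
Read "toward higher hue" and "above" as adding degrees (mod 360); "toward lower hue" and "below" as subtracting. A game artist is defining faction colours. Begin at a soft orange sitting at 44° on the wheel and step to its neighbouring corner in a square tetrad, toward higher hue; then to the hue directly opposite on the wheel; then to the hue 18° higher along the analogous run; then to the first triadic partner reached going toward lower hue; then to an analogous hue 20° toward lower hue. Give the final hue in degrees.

192°

square ↑ +90°: 44 + 90 = 134°
complement +180°: 134 + 180 = 314°
analog 18° ↑ +18°: 314 + 18 = 332°
triadic ↓ −120°: 332 − 120 = 212°
analog 20° ↓ −20°: 212 − 20 = 192°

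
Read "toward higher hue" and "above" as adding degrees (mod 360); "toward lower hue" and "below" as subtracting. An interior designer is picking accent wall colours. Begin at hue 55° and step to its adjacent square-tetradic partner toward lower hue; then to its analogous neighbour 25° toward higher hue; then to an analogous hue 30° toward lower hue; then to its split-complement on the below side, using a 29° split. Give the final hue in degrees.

111°

55 − 90 = -35 → -35 + 360 = 325°   (square ↓)
325 + 25 = 350°   (analog 25° ↑)
350 − 30 = 320°   (analog 30° ↓)
320 + 151 = 471 → 471 − 360 = 111°   (split-comp 29° ↓)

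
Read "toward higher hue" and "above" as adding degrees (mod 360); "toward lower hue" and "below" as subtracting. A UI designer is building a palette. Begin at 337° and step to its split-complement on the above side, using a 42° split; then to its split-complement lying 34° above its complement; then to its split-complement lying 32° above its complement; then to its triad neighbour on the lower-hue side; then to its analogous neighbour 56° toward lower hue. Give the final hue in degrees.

89°

337 + 222 = 559 → 559 − 360 = 199°   (split-comp 42° ↑)
199 + 214 = 413 → 413 − 360 = 53°   (split-comp 34° ↑)
53 + 212 = 265°   (split-comp 32° ↑)
265 − 120 = 145°   (triadic ↓)
145 − 56 = 89°   (analog 56° ↓)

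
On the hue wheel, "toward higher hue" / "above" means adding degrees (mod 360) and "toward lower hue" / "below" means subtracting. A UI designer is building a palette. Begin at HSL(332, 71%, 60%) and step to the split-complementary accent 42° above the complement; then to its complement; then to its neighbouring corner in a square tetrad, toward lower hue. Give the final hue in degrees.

284°

332 + 222 = 554 → 554 − 360 = 194°   (split-comp 42° ↑)
194 + 180 = 374 → 374 − 360 = 14°   (complement)
14 − 90 = -76 → -76 + 360 = 284°   (square ↓)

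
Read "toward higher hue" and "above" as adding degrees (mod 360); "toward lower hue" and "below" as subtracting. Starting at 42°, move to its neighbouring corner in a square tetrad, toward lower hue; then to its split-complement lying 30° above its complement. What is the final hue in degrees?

42 − 90 = -48 → -48 + 360 = 312°   (square ↓)
312 + 210 = 522 → 522 − 360 = 162°   (split-comp 30° ↑)

162°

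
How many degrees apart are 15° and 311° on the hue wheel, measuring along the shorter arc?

|15 − 311| = 296.
The shorter arc is 360 − 296 = 64°.

64°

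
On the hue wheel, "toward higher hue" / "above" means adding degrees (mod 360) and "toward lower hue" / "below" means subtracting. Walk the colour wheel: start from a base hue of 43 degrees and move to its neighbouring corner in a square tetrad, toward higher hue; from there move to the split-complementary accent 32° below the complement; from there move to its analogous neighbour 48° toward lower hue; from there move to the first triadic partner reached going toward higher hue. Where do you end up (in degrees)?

+90° (square ↑): 43 + 90 = 133°
+148° (split-comp 32° ↓): 133 + 148 = 281°
−48° (analog 48° ↓): 281 − 48 = 233°
+120° (triadic ↑): 233 + 120 = 353°

353°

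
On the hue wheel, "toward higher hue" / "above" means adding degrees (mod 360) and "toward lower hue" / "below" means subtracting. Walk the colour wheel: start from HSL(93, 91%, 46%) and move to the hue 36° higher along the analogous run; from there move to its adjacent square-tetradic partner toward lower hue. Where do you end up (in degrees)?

93 + 36 = 129°   (analog 36° ↑)
129 − 90 = 39°   (square ↓)

39°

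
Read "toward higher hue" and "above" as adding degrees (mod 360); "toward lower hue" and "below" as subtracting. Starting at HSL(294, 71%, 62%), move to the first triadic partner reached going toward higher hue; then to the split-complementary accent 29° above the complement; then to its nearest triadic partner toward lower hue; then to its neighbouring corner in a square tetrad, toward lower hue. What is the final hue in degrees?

53°

+120° (triadic ↑): 294 + 120 = 414 → 414 − 360 = 54°
+209° (split-comp 29° ↑): 54 + 209 = 263°
−120° (triadic ↓): 263 − 120 = 143°
−90° (square ↓): 143 − 90 = 53°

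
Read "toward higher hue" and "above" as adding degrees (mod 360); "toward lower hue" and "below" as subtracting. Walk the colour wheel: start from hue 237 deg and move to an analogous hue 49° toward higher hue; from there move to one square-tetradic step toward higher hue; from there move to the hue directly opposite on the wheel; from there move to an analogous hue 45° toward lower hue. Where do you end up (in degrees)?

analog 49° ↑ +49°: 237 + 49 = 286°
square ↑ +90°: 286 + 90 = 376 → 376 − 360 = 16°
complement +180°: 16 + 180 = 196°
analog 45° ↓ −45°: 196 − 45 = 151°

151°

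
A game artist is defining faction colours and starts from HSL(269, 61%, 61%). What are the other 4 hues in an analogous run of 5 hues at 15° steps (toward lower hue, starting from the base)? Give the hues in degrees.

Analogous hues sit every 15° along the wheel.
269 − 15 = 254°
269 − 30 = 239°
269 − 45 = 224°
269 − 60 = 209°

254°, 239°, 224°, 209°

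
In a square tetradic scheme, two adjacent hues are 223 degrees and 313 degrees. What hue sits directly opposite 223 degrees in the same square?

A square tetradic scheme places four hues 90° apart; opposite corners are 180° apart.
223 + 180 = 403 → 403 − 360 = 43°

43°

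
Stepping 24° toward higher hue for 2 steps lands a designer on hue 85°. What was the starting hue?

37°

2 steps of 24° (toward higher hue) give a net shift of +48°.
Start = end − shift: 85 − 48 = 37°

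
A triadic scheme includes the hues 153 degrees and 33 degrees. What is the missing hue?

A triad places three hues 120° apart.
The full set through 33° is {33°, 153°, 273°}.
Given {33°, 153°}, the missing hue is 273°.

273°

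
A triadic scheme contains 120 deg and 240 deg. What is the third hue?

0°

A triad spaces three hues 120° apart.
The full set is {0°, 120°, 240°}.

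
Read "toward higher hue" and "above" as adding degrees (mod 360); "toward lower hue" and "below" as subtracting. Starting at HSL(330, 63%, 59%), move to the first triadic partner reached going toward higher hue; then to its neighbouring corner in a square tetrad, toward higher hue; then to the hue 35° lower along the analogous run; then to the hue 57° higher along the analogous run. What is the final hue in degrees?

202°

330 + 120 = 450 → 450 − 360 = 90°   (triadic ↑)
90 + 90 = 180°   (square ↑)
180 − 35 = 145°   (analog 35° ↓)
145 + 57 = 202°   (analog 57° ↑)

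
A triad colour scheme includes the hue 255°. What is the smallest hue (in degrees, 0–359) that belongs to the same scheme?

15°

A triad places three hues 120° apart.
The full set through 255° is {15°, 135°, 255°}.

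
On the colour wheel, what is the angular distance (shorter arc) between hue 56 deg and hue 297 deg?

119°

|56 − 297| = 241.
The shorter arc is 360 − 241 = 119°.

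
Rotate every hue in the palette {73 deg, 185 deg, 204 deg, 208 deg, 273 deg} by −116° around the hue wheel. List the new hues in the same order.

73 − 116 = -43 → -43 + 360 = 317°
185 − 116 = 69°
204 − 116 = 88°
208 − 116 = 92°
273 − 116 = 157°

317°, 69°, 88°, 92°, 157°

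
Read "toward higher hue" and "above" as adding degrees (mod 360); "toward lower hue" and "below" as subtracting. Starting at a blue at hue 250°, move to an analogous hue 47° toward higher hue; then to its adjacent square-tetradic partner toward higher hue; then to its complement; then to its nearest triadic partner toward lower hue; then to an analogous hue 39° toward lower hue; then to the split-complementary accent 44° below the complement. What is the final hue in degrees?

184°

analog 47° ↑ +47°: 250 + 47 = 297°
square ↑ +90°: 297 + 90 = 387 → 387 − 360 = 27°
complement +180°: 27 + 180 = 207°
triadic ↓ −120°: 207 − 120 = 87°
analog 39° ↓ −39°: 87 − 39 = 48°
split-comp 44° ↓ +136°: 48 + 136 = 184°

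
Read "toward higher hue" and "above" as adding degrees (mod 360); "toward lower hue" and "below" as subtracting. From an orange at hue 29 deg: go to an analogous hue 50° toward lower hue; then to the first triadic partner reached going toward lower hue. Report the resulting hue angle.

219°

29 − 50 = -21 → -21 + 360 = 339°   (analog 50° ↓)
339 − 120 = 219°   (triadic ↓)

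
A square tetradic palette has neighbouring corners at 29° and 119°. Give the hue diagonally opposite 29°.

209°

A square tetradic scheme places four hues 90° apart; opposite corners are 180° apart.
29 + 180 = 209°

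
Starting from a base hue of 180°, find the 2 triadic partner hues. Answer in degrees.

300° and 60°

180 + 120 = 300°
180 + 240 = 420 → 420 − 360 = 60°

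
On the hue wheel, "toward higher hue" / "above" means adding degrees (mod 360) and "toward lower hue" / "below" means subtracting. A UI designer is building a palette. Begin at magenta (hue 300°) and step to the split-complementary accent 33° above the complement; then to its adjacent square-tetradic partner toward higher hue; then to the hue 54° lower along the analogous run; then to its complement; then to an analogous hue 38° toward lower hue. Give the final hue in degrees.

331°

300 + 213 = 513 → 513 − 360 = 153°   (split-comp 33° ↑)
153 + 90 = 243°   (square ↑)
243 − 54 = 189°   (analog 54° ↓)
189 + 180 = 369 → 369 − 360 = 9°   (complement)
9 − 38 = -29 → -29 + 360 = 331°   (analog 38° ↓)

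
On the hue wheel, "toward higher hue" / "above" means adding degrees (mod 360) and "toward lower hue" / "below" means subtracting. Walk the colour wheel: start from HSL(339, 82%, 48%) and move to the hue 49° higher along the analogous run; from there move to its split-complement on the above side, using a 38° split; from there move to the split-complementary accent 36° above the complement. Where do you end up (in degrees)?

102°

+49° (analog 49° ↑): 339 + 49 = 388 → 388 − 360 = 28°
+218° (split-comp 38° ↑): 28 + 218 = 246°
+216° (split-comp 36° ↑): 246 + 216 = 462 → 462 − 360 = 102°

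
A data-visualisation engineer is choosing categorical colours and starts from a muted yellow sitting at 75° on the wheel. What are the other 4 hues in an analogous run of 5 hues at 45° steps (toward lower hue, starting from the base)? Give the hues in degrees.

30°, 345°, 300°, 255°

Analogous hues sit every 45° along the wheel.
75 − 45 = 30°
75 − 90 = -15 → -15 + 360 = 345°
75 − 135 = -60 → -60 + 360 = 300°
75 − 180 = -105 → -105 + 360 = 255°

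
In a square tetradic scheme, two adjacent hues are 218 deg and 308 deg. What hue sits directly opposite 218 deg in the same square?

A square tetradic scheme places four hues 90° apart; opposite corners are 180° apart.
218 + 180 = 398 → 398 − 360 = 38°

38°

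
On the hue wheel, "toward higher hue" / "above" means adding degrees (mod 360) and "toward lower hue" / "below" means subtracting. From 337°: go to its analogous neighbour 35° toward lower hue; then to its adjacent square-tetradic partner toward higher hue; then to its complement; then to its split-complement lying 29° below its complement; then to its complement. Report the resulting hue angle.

−35° (analog 35° ↓): 337 − 35 = 302°
+90° (square ↑): 302 + 90 = 392 → 392 − 360 = 32°
+180° (complement): 32 + 180 = 212°
+151° (split-comp 29° ↓): 212 + 151 = 363 → 363 − 360 = 3°
+180° (complement): 3 + 180 = 183°

183°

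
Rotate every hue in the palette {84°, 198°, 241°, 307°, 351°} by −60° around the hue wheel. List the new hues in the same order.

84 − 60 = 24°
198 − 60 = 138°
241 − 60 = 181°
307 − 60 = 247°
351 − 60 = 291°

24°, 138°, 181°, 247°, 291°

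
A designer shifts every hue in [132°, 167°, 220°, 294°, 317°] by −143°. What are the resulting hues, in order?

349°, 24°, 77°, 151°, 174°

132 − 143 = -11 → -11 + 360 = 349°
167 − 143 = 24°
220 − 143 = 77°
294 − 143 = 151°
317 − 143 = 174°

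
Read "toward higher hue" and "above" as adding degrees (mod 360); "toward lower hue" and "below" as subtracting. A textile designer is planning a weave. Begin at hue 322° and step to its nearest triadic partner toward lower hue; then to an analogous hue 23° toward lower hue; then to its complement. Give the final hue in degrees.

359°

−120° (triadic ↓): 322 − 120 = 202°
−23° (analog 23° ↓): 202 − 23 = 179°
+180° (complement): 179 + 180 = 359°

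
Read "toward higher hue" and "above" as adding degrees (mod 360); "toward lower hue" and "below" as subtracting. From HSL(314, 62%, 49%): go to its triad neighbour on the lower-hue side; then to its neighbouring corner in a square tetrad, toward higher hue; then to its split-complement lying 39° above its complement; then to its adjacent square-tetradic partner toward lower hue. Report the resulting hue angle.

−120° (triadic ↓): 314 − 120 = 194°
+90° (square ↑): 194 + 90 = 284°
+219° (split-comp 39° ↑): 284 + 219 = 503 → 503 − 360 = 143°
−90° (square ↓): 143 − 90 = 53°

53°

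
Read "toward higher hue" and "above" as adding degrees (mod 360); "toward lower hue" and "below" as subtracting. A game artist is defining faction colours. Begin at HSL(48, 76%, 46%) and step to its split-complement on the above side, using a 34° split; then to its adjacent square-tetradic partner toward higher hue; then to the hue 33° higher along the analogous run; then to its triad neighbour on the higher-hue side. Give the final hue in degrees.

split-comp 34° ↑ +214°: 48 + 214 = 262°
square ↑ +90°: 262 + 90 = 352°
analog 33° ↑ +33°: 352 + 33 = 385 → 385 − 360 = 25°
triadic ↑ +120°: 25 + 120 = 145°

145°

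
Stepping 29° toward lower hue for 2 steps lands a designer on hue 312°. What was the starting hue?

10°

2 steps of 29° (toward lower hue) give a net shift of −58°.
Start = end − shift: 312 + 58 = 370 → 370 − 360 = 10°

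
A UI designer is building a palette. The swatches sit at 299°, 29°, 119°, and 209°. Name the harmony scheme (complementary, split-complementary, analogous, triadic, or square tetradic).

Sort the hues: 29°, 119°, 209°, 299°.
Successive gaps around the wheel: 90°, 90°, 90°, 90°.
Four hues every 90° form a square tetradic scheme.

square tetradic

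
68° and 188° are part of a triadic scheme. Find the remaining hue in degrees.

308°

A triad places three hues 120° apart.
The full set through 68° is {68°, 188°, 308°}.
Given {68°, 188°}, the missing hue is 308°.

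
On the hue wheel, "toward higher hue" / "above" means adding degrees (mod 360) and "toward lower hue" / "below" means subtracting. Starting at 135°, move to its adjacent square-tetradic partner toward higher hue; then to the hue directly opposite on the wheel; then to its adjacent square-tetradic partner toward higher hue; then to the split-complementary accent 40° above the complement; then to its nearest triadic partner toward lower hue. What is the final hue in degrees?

135 + 90 = 225°   (square ↑)
225 + 180 = 405 → 405 − 360 = 45°   (complement)
45 + 90 = 135°   (square ↑)
135 + 220 = 355°   (split-comp 40° ↑)
355 − 120 = 235°   (triadic ↓)

235°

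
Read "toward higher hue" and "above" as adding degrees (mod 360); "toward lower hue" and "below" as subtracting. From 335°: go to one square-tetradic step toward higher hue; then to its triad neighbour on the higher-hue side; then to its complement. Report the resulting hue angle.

5°

335 + 90 = 425 → 425 − 360 = 65°   (square ↑)
65 + 120 = 185°   (triadic ↑)
185 + 180 = 365 → 365 − 360 = 5°   (complement)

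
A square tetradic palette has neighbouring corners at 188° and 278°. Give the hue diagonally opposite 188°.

A square tetradic scheme places four hues 90° apart; opposite corners are 180° apart.
188 + 180 = 368 → 368 − 360 = 8°

8°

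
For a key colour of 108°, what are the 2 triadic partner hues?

228° and 348°

108 + 120 = 228°
108 + 240 = 348°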